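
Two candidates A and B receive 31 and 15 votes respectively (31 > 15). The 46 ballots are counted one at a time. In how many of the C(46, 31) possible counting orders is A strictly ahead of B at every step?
Strict-lead orderings = 177996090624

Total orderings of the 46 votes with 31 for A: C(46, 31) = 511738760544. By the Bertrand ballot formula (Cycle Lemma / reflection principle), the number of orderings in which A is strictly ahead of B throughout is (p − q)/(p + q) · C(p + q, p) = (31 − 15)/(31 + 15) · 511738760544 = 177996090624.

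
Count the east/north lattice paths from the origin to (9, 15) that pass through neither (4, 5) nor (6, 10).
Number of paths = 628854

Inclusion–exclusion. Total paths: C(24, 9) = 1307504. Through P₁: C(9, 4)·C(15, 5) = 378378. Through P₂: C(16, 6)·C(8, 3) = 448448. Since P₁ is strictly southwest of P₂, a monotone path through both must visit P₁ then P₂; paths through both = C(9, 4)·C(7, 2)·C(8, 3) = 148176. Avoid both = 1307504 − 378378 − 448448 + 148176 = 628854.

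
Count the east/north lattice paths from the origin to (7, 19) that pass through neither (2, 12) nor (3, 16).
Number of paths = 567738

Inclusion–exclusion. Total paths: C(26, 7) = 657800. Through P₁: C(14, 2)·C(12, 5) = 72072. Through P₂: C(19, 3)·C(7, 4) = 33915. Since P₁ is strictly southwest of P₂, a monotone path through both must visit P₁ then P₂; paths through both = C(14, 2)·C(5, 1)·C(7, 4) = 15925. Avoid both = 657800 − 72072 − 33915 + 15925 = 567738.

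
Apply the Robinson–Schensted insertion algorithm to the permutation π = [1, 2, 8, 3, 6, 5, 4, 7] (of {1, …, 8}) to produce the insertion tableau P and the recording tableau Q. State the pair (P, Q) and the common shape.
P = [1, 2, 3, 4, 7] / [5] / [6] / [8];  Q = [1, 2, 3, 5, 8] / [4] / [6] / [7];  common shape = (5, 1, 1, 1)

Row-insert the values π_1, π_2, … into P one at a time, bumping the leftmost entry strictly greater than the inserted value down to the next row. The recording tableau Q records, in position (i, j), the step at which that cell was added to P.
  Insert 1 (step 1): P = [1];  Q = [1]
  Insert 2 (step 2): P = [1, 2];  Q = [1, 2]
  Insert 8 (step 3): P = [1, 2, 8];  Q = [1, 2, 3]
  Insert 3 (step 4): P = [1, 2, 3] / [8];  Q = [1, 2, 3] / [4]
  Insert 6 (step 5): P = [1, 2, 3, 6] / [8];  Q = [1, 2, 3, 5] / [4]
  Insert 5 (step 6): P = [1, 2, 3, 5] / [6] / [8];  Q = [1, 2, 3, 5] / [4] / [6]
  Insert 4 (step 7): P = [1, 2, 3, 4] / [5] / [6] / [8];  Q = [1, 2, 3, 5] / [4] / [6] / [7]
  Insert 7 (step 8): P = [1, 2, 3, 4, 7] / [5] / [6] / [8];  Q = [1, 2, 3, 5, 8] / [4] / [6] / [7]
Final shape: (5, 1, 1, 1).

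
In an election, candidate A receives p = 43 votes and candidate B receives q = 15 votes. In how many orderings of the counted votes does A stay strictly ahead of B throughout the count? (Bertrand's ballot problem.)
Strict-lead orderings = 14363336766240

Total orderings of the 58 votes with 43 for A: C(58, 43) = 29752626158640. By the Bertrand ballot formula (Cycle Lemma / reflection principle), the number of orderings in which A is strictly ahead of B throughout is (p − q)/(p + q) · C(p + q, p) = (43 − 15)/(43 + 15) · 29752626158640 = 14363336766240.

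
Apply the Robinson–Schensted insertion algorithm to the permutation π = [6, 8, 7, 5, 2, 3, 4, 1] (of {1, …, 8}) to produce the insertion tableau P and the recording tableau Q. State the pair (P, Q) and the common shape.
P = [1, 3, 4] / [2, 7] / [5] / [6] / [8];  Q = [1, 2, 7] / [3, 6] / [4] / [5] / [8];  common shape = (3, 2, 1, 1, 1)

Row-insert the values π_1, π_2, … into P one at a time, bumping the leftmost entry strictly greater than the inserted value down to the next row. The recording tableau Q records, in position (i, j), the step at which that cell was added to P.
  Insert 6 (step 1): P = [6];  Q = [1]
  Insert 8 (step 2): P = [6, 8];  Q = [1, 2]
  Insert 7 (step 3): P = [6, 7] / [8];  Q = [1, 2] / [3]
  Insert 5 (step 4): P = [5, 7] / [6] / [8];  Q = [1, 2] / [3] / [4]
  Insert 2 (step 5): P = [2, 7] / [5] / [6] / [8];  Q = [1, 2] / [3] / [4] / [5]
  Insert 3 (step 6): P = [2, 3] / [5, 7] / [6] / [8];  Q = [1, 2] / [3, 6] / [4] / [5]
  Insert 4 (step 7): P = [2, 3, 4] / [5, 7] / [6] / [8];  Q = [1, 2, 7] / [3, 6] / [4] / [5]
  Insert 1 (step 8): P = [1, 3, 4] / [2, 7] / [5] / [6] / [8];  Q = [1, 2, 7] / [3, 6] / [4] / [5] / [8]
Final shape: (3, 2, 1, 1, 1).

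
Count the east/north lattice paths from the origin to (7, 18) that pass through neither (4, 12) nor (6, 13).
Number of paths = 197788

Inclusion–exclusion. Total paths: C(25, 7) = 480700. Through P₁: C(16, 4)·C(9, 3) = 152880. Through P₂: C(19, 6)·C(6, 1) = 162792. Since P₁ is strictly southwest of P₂, a monotone path through both must visit P₁ then P₂; paths through both = C(16, 4)·C(3, 2)·C(6, 1) = 32760. Avoid both = 480700 − 152880 − 162792 + 32760 = 197788.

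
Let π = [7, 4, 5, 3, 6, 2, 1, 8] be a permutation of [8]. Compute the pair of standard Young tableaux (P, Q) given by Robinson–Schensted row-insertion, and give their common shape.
P = [1, 5, 6, 8] / [2] / [3] / [4] / [7];  Q = [1, 3, 5, 8] / [2] / [4] / [6] / [7];  common shape = (4, 1, 1, 1, 1)

Row-insert the values π_1, π_2, … into P one at a time, bumping the leftmost entry strictly greater than the inserted value down to the next row. The recording tableau Q records, in position (i, j), the step at which that cell was added to P.
  Insert 7 (step 1): P = [7];  Q = [1]
  Insert 4 (step 2): P = [4] / [7];  Q = [1] / [2]
  Insert 5 (step 3): P = [4, 5] / [7];  Q = [1, 3] / [2]
  Insert 3 (step 4): P = [3, 5] / [4] / [7];  Q = [1, 3] / [2] / [4]
  Insert 6 (step 5): P = [3, 5, 6] / [4] / [7];  Q = [1, 3, 5] / [2] / [4]
  Insert 2 (step 6): P = [2, 5, 6] / [3] / [4] / [7];  Q = [1, 3, 5] / [2] / [4] / [6]
  Insert 1 (step 7): P = [1, 5, 6] / [2] / [3] / [4] / [7];  Q = [1, 3, 5] / [2] / [4] / [6] / [7]
  Insert 8 (step 8): P = [1, 5, 6, 8] / [2] / [3] / [4] / [7];  Q = [1, 3, 5, 8] / [2] / [4] / [6] / [7]
Final shape: (4, 1, 1, 1, 1).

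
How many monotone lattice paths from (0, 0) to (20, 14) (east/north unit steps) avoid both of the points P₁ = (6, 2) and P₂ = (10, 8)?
Number of paths = 818233016

Inclusion–exclusion. Total paths: C(34, 20) = 1391975640. Through P₁: C(8, 6)·C(26, 14) = 270415600. Through P₂: C(18, 10)·C(16, 10) = 350414064. Since P₁ is strictly southwest of P₂, a monotone path through both must visit P₁ then P₂; paths through both = C(8, 6)·C(10, 4)·C(16, 10) = 47087040. Avoid both = 1391975640 − 270415600 − 350414064 + 47087040 = 818233016.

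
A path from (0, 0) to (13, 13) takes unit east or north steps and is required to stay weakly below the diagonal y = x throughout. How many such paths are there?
Number of paths = 742900

By the reflection principle (André's argument), the number of monotone paths to (13, 13) with n ≤ m that never go above y = x is C(26, 13) − C(26, 14) = 10400600 − 9657700 = 742900.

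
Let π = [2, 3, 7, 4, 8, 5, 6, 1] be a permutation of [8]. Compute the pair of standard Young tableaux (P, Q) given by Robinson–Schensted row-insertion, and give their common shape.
P = [1, 3, 4, 5, 6] / [2, 8] / [7];  Q = [1, 2, 3, 5, 7] / [4, 6] / [8];  common shape = (5, 2, 1)

Row-insert the values π_1, π_2, … into P one at a time, bumping the leftmost entry strictly greater than the inserted value down to the next row. The recording tableau Q records, in position (i, j), the step at which that cell was added to P.
  Insert 2 (step 1): P = [2];  Q = [1]
  Insert 3 (step 2): P = [2, 3];  Q = [1, 2]
  Insert 7 (step 3): P = [2, 3, 7];  Q = [1, 2, 3]
  Insert 4 (step 4): P = [2, 3, 4] / [7];  Q = [1, 2, 3] / [4]
  Insert 8 (step 5): P = [2, 3, 4, 8] / [7];  Q = [1, 2, 3, 5] / [4]
  Insert 5 (step 6): P = [2, 3, 4, 5] / [7, 8];  Q = [1, 2, 3, 5] / [4, 6]
  Insert 6 (step 7): P = [2, 3, 4, 5, 6] / [7, 8];  Q = [1, 2, 3, 5, 7] / [4, 6]
  Insert 1 (step 8): P = [1, 3, 4, 5, 6] / [2, 8] / [7];  Q = [1, 2, 3, 5, 7] / [4, 6] / [8]
Final shape: (5, 2, 1).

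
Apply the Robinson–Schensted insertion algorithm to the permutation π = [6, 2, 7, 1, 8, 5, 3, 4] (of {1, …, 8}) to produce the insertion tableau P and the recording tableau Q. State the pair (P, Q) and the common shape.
P = [1, 3, 4] / [2, 5, 8] / [6, 7];  Q = [1, 3, 5] / [2, 6, 8] / [4, 7];  common shape = (3, 3, 2)

Row-insert the values π_1, π_2, … into P one at a time, bumping the leftmost entry strictly greater than the inserted value down to the next row. The recording tableau Q records, in position (i, j), the step at which that cell was added to P.
  Insert 6 (step 1): P = [6];  Q = [1]
  Insert 2 (step 2): P = [2] / [6];  Q = [1] / [2]
  Insert 7 (step 3): P = [2, 7] / [6];  Q = [1, 3] / [2]
  Insert 1 (step 4): P = [1, 7] / [2] / [6];  Q = [1, 3] / [2] / [4]
  Insert 8 (step 5): P = [1, 7, 8] / [2] / [6];  Q = [1, 3, 5] / [2] / [4]
  Insert 5 (step 6): P = [1, 5, 8] / [2, 7] / [6];  Q = [1, 3, 5] / [2, 6] / [4]
  Insert 3 (step 7): P = [1, 3, 8] / [2, 5] / [6, 7];  Q = [1, 3, 5] / [2, 6] / [4, 7]
  Insert 4 (step 8): P = [1, 3, 4] / [2, 5, 8] / [6, 7];  Q = [1, 3, 5] / [2, 6, 8] / [4, 7]
Final shape: (3, 3, 2).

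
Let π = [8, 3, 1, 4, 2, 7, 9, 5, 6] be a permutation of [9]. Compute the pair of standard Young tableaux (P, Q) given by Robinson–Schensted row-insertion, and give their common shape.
P = [1, 2, 5, 6] / [3, 4, 7, 9] / [8];  Q = [1, 4, 6, 7] / [2, 5, 8, 9] / [3];  common shape = (4, 4, 1)

Row-insert the values π_1, π_2, … into P one at a time, bumping the leftmost entry strictly greater than the inserted value down to the next row. The recording tableau Q records, in position (i, j), the step at which that cell was added to P.
  Insert 8 (step 1): P = [8];  Q = [1]
  Insert 3 (step 2): P = [3] / [8];  Q = [1] / [2]
  Insert 1 (step 3): P = [1] / [3] / [8];  Q = [1] / [2] / [3]
  Insert 4 (step 4): P = [1, 4] / [3] / [8];  Q = [1, 4] / [2] / [3]
  Insert 2 (step 5): P = [1, 2] / [3, 4] / [8];  Q = [1, 4] / [2, 5] / [3]
  Insert 7 (step 6): P = [1, 2, 7] / [3, 4] / [8];  Q = [1, 4, 6] / [2, 5] / [3]
  Insert 9 (step 7): P = [1, 2, 7, 9] / [3, 4] / [8];  Q = [1, 4, 6, 7] / [2, 5] / [3]
  Insert 5 (step 8): P = [1, 2, 5, 9] / [3, 4, 7] / [8];  Q = [1, 4, 6, 7] / [2, 5, 8] / [3]
  Insert 6 (step 9): P = [1, 2, 5, 6] / [3, 4, 7, 9] / [8];  Q = [1, 4, 6, 7] / [2, 5, 8, 9] / [3]
Final shape: (4, 4, 1).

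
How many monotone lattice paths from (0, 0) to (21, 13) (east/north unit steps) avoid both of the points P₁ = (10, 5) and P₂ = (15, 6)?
Number of paths = 638812878

Inclusion–exclusion. Total paths: C(34, 21) = 927983760. Through P₁: C(15, 10)·C(19, 11) = 226972746. Through P₂: C(21, 15)·C(13, 6) = 93117024. Since P₁ is strictly southwest of P₂, a monotone path through both must visit P₁ then P₂; paths through both = C(15, 10)·C(6, 5)·C(13, 6) = 30918888. Avoid both = 927983760 − 226972746 − 93117024 + 30918888 = 638812878.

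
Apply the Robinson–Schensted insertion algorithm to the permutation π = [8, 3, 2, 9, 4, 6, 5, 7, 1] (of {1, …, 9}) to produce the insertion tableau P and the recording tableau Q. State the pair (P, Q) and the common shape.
P = [1, 4, 5, 7] / [2, 6] / [3, 9] / [8];  Q = [1, 4, 6, 8] / [2, 5] / [3, 7] / [9];  common shape = (4, 2, 2, 1)

Row-insert the values π_1, π_2, … into P one at a time, bumping the leftmost entry strictly greater than the inserted value down to the next row. The recording tableau Q records, in position (i, j), the step at which that cell was added to P.
  Insert 8 (step 1): P = [8];  Q = [1]
  Insert 3 (step 2): P = [3] / [8];  Q = [1] / [2]
  Insert 2 (step 3): P = [2] / [3] / [8];  Q = [1] / [2] / [3]
  Insert 9 (step 4): P = [2, 9] / [3] / [8];  Q = [1, 4] / [2] / [3]
  Insert 4 (step 5): P = [2, 4] / [3, 9] / [8];  Q = [1, 4] / [2, 5] / [3]
  Insert 6 (step 6): P = [2, 4, 6] / [3, 9] / [8];  Q = [1, 4, 6] / [2, 5] / [3]
  Insert 5 (step 7): P = [2, 4, 5] / [3, 6] / [8, 9];  Q = [1, 4, 6] / [2, 5] / [3, 7]
  Insert 7 (step 8): P = [2, 4, 5, 7] / [3, 6] / [8, 9];  Q = [1, 4, 6, 8] / [2, 5] / [3, 7]
  Insert 1 (step 9): P = [1, 4, 5, 7] / [2, 6] / [3, 9] / [8];  Q = [1, 4, 6, 8] / [2, 5] / [3, 7] / [9]
Final shape: (4, 2, 2, 1).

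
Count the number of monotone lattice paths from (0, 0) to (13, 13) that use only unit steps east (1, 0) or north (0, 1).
Number of paths = 10400600

A monotone lattice path from (0, 0) to (13, 13) consists of 13 east steps and 13 north steps in some order, so it is determined by which 13 of the 26 steps are east. The count is C(26, 13) = 10400600.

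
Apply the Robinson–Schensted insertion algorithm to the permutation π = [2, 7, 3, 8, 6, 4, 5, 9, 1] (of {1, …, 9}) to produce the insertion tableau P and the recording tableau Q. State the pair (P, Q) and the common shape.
P = [1, 3, 4, 5, 9] / [2, 8] / [6] / [7];  Q = [1, 2, 4, 7, 8] / [3, 5] / [6] / [9];  common shape = (5, 2, 1, 1)

Row-insert the values π_1, π_2, … into P one at a time, bumping the leftmost entry strictly greater than the inserted value down to the next row. The recording tableau Q records, in position (i, j), the step at which that cell was added to P.
  Insert 2 (step 1): P = [2];  Q = [1]
  Insert 7 (step 2): P = [2, 7];  Q = [1, 2]
  Insert 3 (step 3): P = [2, 3] / [7];  Q = [1, 2] / [3]
  Insert 8 (step 4): P = [2, 3, 8] / [7];  Q = [1, 2, 4] / [3]
  Insert 6 (step 5): P = [2, 3, 6] / [7, 8];  Q = [1, 2, 4] / [3, 5]
  Insert 4 (step 6): P = [2, 3, 4] / [6, 8] / [7];  Q = [1, 2, 4] / [3, 5] / [6]
  Insert 5 (step 7): P = [2, 3, 4, 5] / [6, 8] / [7];  Q = [1, 2, 4, 7] / [3, 5] / [6]
  Insert 9 (step 8): P = [2, 3, 4, 5, 9] / [6, 8] / [7];  Q = [1, 2, 4, 7, 8] / [3, 5] / [6]
  Insert 1 (step 9): P = [1, 3, 4, 5, 9] / [2, 8] / [6] / [7];  Q = [1, 2, 4, 7, 8] / [3, 5] / [6] / [9]
Final shape: (5, 2, 1, 1).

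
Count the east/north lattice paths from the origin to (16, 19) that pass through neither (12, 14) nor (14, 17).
Number of paths = 1831425600

Inclusion–exclusion. Total paths: C(35, 16) = 4059928950. Through P₁: C(26, 12)·C(9, 4) = 1216870200. Through P₂: C(31, 14)·C(4, 2) = 1591095150. Since P₁ is strictly southwest of P₂, a monotone path through both must visit P₁ then P₂; paths through both = C(26, 12)·C(5, 2)·C(4, 2) = 579462000. Avoid both = 4059928950 − 1216870200 − 1591095150 + 579462000 = 1831425600.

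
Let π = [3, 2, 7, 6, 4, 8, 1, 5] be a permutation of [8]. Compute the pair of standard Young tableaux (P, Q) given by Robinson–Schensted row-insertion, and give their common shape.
P = [1, 4, 5] / [2, 6, 8] / [3] / [7];  Q = [1, 3, 6] / [2, 4, 8] / [5] / [7];  common shape = (3, 3, 1, 1)

Row-insert the values π_1, π_2, … into P one at a time, bumping the leftmost entry strictly greater than the inserted value down to the next row. The recording tableau Q records, in position (i, j), the step at which that cell was added to P.
  Insert 3 (step 1): P = [3];  Q = [1]
  Insert 2 (step 2): P = [2] / [3];  Q = [1] / [2]
  Insert 7 (step 3): P = [2, 7] / [3];  Q = [1, 3] / [2]
  Insert 6 (step 4): P = [2, 6] / [3, 7];  Q = [1, 3] / [2, 4]
  Insert 4 (step 5): P = [2, 4] / [3, 6] / [7];  Q = [1, 3] / [2, 4] / [5]
  Insert 8 (step 6): P = [2, 4, 8] / [3, 6] / [7];  Q = [1, 3, 6] / [2, 4] / [5]
  Insert 1 (step 7): P = [1, 4, 8] / [2, 6] / [3] / [7];  Q = [1, 3, 6] / [2, 4] / [5] / [7]
  Insert 5 (step 8): P = [1, 4, 5] / [2, 6, 8] / [3] / [7];  Q = [1, 3, 6] / [2, 4, 8] / [5] / [7]
Final shape: (3, 3, 1, 1).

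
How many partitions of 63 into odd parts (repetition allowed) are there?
p_odd(63) = 14848

Enumerate partitions using only odd parts via the recurrence o(n, m) = o(n, m−2) + o(n−m, m) over odd m, starting from the largest odd part ≤ n. This gives p_odd(63) = 14848. (Euler's theorem: equals the count of distinct-part partitions.)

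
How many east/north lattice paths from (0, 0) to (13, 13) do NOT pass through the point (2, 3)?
Number of paths = 6873440

Total paths from (0, 0) to (13, 13): C(26, 13) = 10400600. Paths through (2, 3): (paths (0, 0) → (2, 3)) × (paths (2, 3) → (13, 13)) = C(5, 2) · C(21, 11) = 10 · 352716 = 3527160. Avoidance count = 10400600 − 3527160 = 6873440.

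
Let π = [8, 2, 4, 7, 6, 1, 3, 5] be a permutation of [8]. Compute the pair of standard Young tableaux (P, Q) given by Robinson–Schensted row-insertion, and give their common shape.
P = [1, 3, 5] / [2, 4, 6] / [7] / [8];  Q = [1, 3, 4] / [2, 7, 8] / [5] / [6];  common shape = (3, 3, 1, 1)

Row-insert the values π_1, π_2, … into P one at a time, bumping the leftmost entry strictly greater than the inserted value down to the next row. The recording tableau Q records, in position (i, j), the step at which that cell was added to P.
  Insert 8 (step 1): P = [8];  Q = [1]
  Insert 2 (step 2): P = [2] / [8];  Q = [1] / [2]
  Insert 4 (step 3): P = [2, 4] / [8];  Q = [1, 3] / [2]
  Insert 7 (step 4): P = [2, 4, 7] / [8];  Q = [1, 3, 4] / [2]
  Insert 6 (step 5): P = [2, 4, 6] / [7] / [8];  Q = [1, 3, 4] / [2] / [5]
  Insert 1 (step 6): P = [1, 4, 6] / [2] / [7] / [8];  Q = [1, 3, 4] / [2] / [5] / [6]
  Insert 3 (step 7): P = [1, 3, 6] / [2, 4] / [7] / [8];  Q = [1, 3, 4] / [2, 7] / [5] / [6]
  Insert 5 (step 8): P = [1, 3, 5] / [2, 4, 6] / [7] / [8];  Q = [1, 3, 4] / [2, 7, 8] / [5] / [6]
Final shape: (3, 3, 1, 1).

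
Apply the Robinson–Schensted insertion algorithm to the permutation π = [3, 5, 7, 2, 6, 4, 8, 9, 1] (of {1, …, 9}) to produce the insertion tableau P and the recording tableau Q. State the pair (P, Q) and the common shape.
P = [1, 4, 6, 8, 9] / [2, 5] / [3] / [7];  Q = [1, 2, 3, 7, 8] / [4, 5] / [6] / [9];  common shape = (5, 2, 1, 1)

Row-insert the values π_1, π_2, … into P one at a time, bumping the leftmost entry strictly greater than the inserted value down to the next row. The recording tableau Q records, in position (i, j), the step at which that cell was added to P.
  Insert 3 (step 1): P = [3];  Q = [1]
  Insert 5 (step 2): P = [3, 5];  Q = [1, 2]
  Insert 7 (step 3): P = [3, 5, 7];  Q = [1, 2, 3]
  Insert 2 (step 4): P = [2, 5, 7] / [3];  Q = [1, 2, 3] / [4]
  Insert 6 (step 5): P = [2, 5, 6] / [3, 7];  Q = [1, 2, 3] / [4, 5]
  Insert 4 (step 6): P = [2, 4, 6] / [3, 5] / [7];  Q = [1, 2, 3] / [4, 5] / [6]
  Insert 8 (step 7): P = [2, 4, 6, 8] / [3, 5] / [7];  Q = [1, 2, 3, 7] / [4, 5] / [6]
  Insert 9 (step 8): P = [2, 4, 6, 8, 9] / [3, 5] / [7];  Q = [1, 2, 3, 7, 8] / [4, 5] / [6]
  Insert 1 (step 9): P = [1, 4, 6, 8, 9] / [2, 5] / [3] / [7];  Q = [1, 2, 3, 7, 8] / [4, 5] / [6] / [9]
Final shape: (5, 2, 1, 1).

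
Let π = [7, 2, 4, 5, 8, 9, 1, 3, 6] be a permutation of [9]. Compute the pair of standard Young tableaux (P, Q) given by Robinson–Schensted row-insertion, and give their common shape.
P = [1, 3, 5, 6, 9] / [2, 4, 8] / [7];  Q = [1, 3, 4, 5, 6] / [2, 8, 9] / [7];  common shape = (5, 3, 1)

Row-insert the values π_1, π_2, … into P one at a time, bumping the leftmost entry strictly greater than the inserted value down to the next row. The recording tableau Q records, in position (i, j), the step at which that cell was added to P.
  Insert 7 (step 1): P = [7];  Q = [1]
  Insert 2 (step 2): P = [2] / [7];  Q = [1] / [2]
  Insert 4 (step 3): P = [2, 4] / [7];  Q = [1, 3] / [2]
  Insert 5 (step 4): P = [2, 4, 5] / [7];  Q = [1, 3, 4] / [2]
  Insert 8 (step 5): P = [2, 4, 5, 8] / [7];  Q = [1, 3, 4, 5] / [2]
  Insert 9 (step 6): P = [2, 4, 5, 8, 9] / [7];  Q = [1, 3, 4, 5, 6] / [2]
  Insert 1 (step 7): P = [1, 4, 5, 8, 9] / [2] / [7];  Q = [1, 3, 4, 5, 6] / [2] / [7]
  Insert 3 (step 8): P = [1, 3, 5, 8, 9] / [2, 4] / [7];  Q = [1, 3, 4, 5, 6] / [2, 8] / [7]
  Insert 6 (step 9): P = [1, 3, 5, 6, 9] / [2, 4, 8] / [7];  Q = [1, 3, 4, 5, 6] / [2, 8, 9] / [7]
Final shape: (5, 3, 1).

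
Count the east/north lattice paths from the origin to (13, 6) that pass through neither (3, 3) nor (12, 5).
Number of paths = 11236

Inclusion–exclusion. Total paths: C(19, 13) = 27132. Through P₁: C(6, 3)·C(13, 10) = 5720. Through P₂: C(17, 12)·C(2, 1) = 12376. Since P₁ is strictly southwest of P₂, a monotone path through both must visit P₁ then P₂; paths through both = C(6, 3)·C(11, 9)·C(2, 1) = 2200. Avoid both = 27132 − 5720 − 12376 + 2200 = 11236.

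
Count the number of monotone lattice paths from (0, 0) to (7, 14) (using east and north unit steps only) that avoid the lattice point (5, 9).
Number of paths = 74238

Total paths from (0, 0) to (7, 14): C(21, 7) = 116280. Paths through (5, 9): (paths (0, 0) → (5, 9)) × (paths (5, 9) → (7, 14)) = C(14, 5) · C(7, 2) = 2002 · 21 = 42042. Avoidance count = 116280 − 42042 = 74238.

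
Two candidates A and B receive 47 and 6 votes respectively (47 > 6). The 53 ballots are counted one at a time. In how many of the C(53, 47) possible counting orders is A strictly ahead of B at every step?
Strict-lead orderings = 17759560

Total orderings of the 53 votes with 47 for A: C(53, 47) = 22957480. By the Bertrand ballot formula (Cycle Lemma / reflection principle), the number of orderings in which A is strictly ahead of B throughout is (p − q)/(p + q) · C(p + q, p) = (47 − 6)/(47 + 6) · 22957480 = 17759560.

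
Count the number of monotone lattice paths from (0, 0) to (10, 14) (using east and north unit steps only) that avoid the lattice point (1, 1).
Number of paths = 966416

Total paths from (0, 0) to (10, 14): C(24, 10) = 1961256. Paths through (1, 1): (paths (0, 0) → (1, 1)) × (paths (1, 1) → (10, 14)) = C(2, 1) · C(22, 9) = 2 · 497420 = 994840. Avoidance count = 1961256 − 994840 = 966416.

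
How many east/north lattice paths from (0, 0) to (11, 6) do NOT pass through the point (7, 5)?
Number of paths = 8416

Total paths from (0, 0) to (11, 6): C(17, 11) = 12376. Paths through (7, 5): (paths (0, 0) → (7, 5)) × (paths (7, 5) → (11, 6)) = C(12, 7) · C(5, 4) = 792 · 5 = 3960. Avoidance count = 12376 − 3960 = 8416.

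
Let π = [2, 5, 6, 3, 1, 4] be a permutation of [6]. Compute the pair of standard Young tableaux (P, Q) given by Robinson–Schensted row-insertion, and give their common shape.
P = [1, 3, 4] / [2, 6] / [5];  Q = [1, 2, 3] / [4, 6] / [5];  common shape = (3, 2, 1)

Row-insert the values π_1, π_2, … into P one at a time, bumping the leftmost entry strictly greater than the inserted value down to the next row. The recording tableau Q records, in position (i, j), the step at which that cell was added to P.
  Insert 2 (step 1): P = [2];  Q = [1]
  Insert 5 (step 2): P = [2, 5];  Q = [1, 2]
  Insert 6 (step 3): P = [2, 5, 6];  Q = [1, 2, 3]
  Insert 3 (step 4): P = [2, 3, 6] / [5];  Q = [1, 2, 3] / [4]
  Insert 1 (step 5): P = [1, 3, 6] / [2] / [5];  Q = [1, 2, 3] / [4] / [5]
  Insert 4 (step 6): P = [1, 3, 4] / [2, 6] / [5];  Q = [1, 2, 3] / [4, 6] / [5]
Final shape: (3, 2, 1).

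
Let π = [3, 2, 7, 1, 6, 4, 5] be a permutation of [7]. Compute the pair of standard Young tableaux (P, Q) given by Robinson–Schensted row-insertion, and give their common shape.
P = [1, 4, 5] / [2, 6] / [3, 7];  Q = [1, 3, 7] / [2, 5] / [4, 6];  common shape = (3, 2, 2)

Row-insert the values π_1, π_2, … into P one at a time, bumping the leftmost entry strictly greater than the inserted value down to the next row. The recording tableau Q records, in position (i, j), the step at which that cell was added to P.
  Insert 3 (step 1): P = [3];  Q = [1]
  Insert 2 (step 2): P = [2] / [3];  Q = [1] / [2]
  Insert 7 (step 3): P = [2, 7] / [3];  Q = [1, 3] / [2]
  Insert 1 (step 4): P = [1, 7] / [2] / [3];  Q = [1, 3] / [2] / [4]
  Insert 6 (step 5): P = [1, 6] / [2, 7] / [3];  Q = [1, 3] / [2, 5] / [4]
  Insert 4 (step 6): P = [1, 4] / [2, 6] / [3, 7];  Q = [1, 3] / [2, 5] / [4, 6]
  Insert 5 (step 7): P = [1, 4, 5] / [2, 6] / [3, 7];  Q = [1, 3, 7] / [2, 5] / [4, 6]
Final shape: (3, 2, 2).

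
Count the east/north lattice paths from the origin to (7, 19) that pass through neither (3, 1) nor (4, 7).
Number of paths = 491130

Inclusion–exclusion. Total paths: C(26, 7) = 657800. Through P₁: C(4, 3)·C(22, 4) = 29260. Through P₂: C(11, 4)·C(15, 3) = 150150. Since P₁ is strictly southwest of P₂, a monotone path through both must visit P₁ then P₂; paths through both = C(4, 3)·C(7, 1)·C(15, 3) = 12740. Avoid both = 657800 − 29260 − 150150 + 12740 = 491130.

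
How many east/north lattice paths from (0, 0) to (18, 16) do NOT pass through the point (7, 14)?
Number of paths = 2194891590

Total paths from (0, 0) to (18, 16): C(34, 18) = 2203961430. Paths through (7, 14): (paths (0, 0) → (7, 14)) × (paths (7, 14) → (18, 16)) = C(21, 7) · C(13, 11) = 116280 · 78 = 9069840. Avoidance count = 2203961430 − 9069840 = 2194891590.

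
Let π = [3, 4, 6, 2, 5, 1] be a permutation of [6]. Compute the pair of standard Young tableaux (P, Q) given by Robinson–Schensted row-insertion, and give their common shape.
P = [1, 4, 5] / [2, 6] / [3];  Q = [1, 2, 3] / [4, 5] / [6];  common shape = (3, 2, 1)

Row-insert the values π_1, π_2, … into P one at a time, bumping the leftmost entry strictly greater than the inserted value down to the next row. The recording tableau Q records, in position (i, j), the step at which that cell was added to P.
  Insert 3 (step 1): P = [3];  Q = [1]
  Insert 4 (step 2): P = [3, 4];  Q = [1, 2]
  Insert 6 (step 3): P = [3, 4, 6];  Q = [1, 2, 3]
  Insert 2 (step 4): P = [2, 4, 6] / [3];  Q = [1, 2, 3] / [4]
  Insert 5 (step 5): P = [2, 4, 5] / [3, 6];  Q = [1, 2, 3] / [4, 5]
  Insert 1 (step 6): P = [1, 4, 5] / [2, 6] / [3];  Q = [1, 2, 3] / [4, 5] / [6]
Final shape: (3, 2, 1).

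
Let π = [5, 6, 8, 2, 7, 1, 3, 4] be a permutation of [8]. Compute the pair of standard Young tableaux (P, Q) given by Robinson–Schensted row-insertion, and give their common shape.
P = [1, 3, 4] / [2, 6, 7] / [5, 8];  Q = [1, 2, 3] / [4, 5, 8] / [6, 7];  common shape = (3, 3, 2)

Row-insert the values π_1, π_2, … into P one at a time, bumping the leftmost entry strictly greater than the inserted value down to the next row. The recording tableau Q records, in position (i, j), the step at which that cell was added to P.
  Insert 5 (step 1): P = [5];  Q = [1]
  Insert 6 (step 2): P = [5, 6];  Q = [1, 2]
  Insert 8 (step 3): P = [5, 6, 8];  Q = [1, 2, 3]
  Insert 2 (step 4): P = [2, 6, 8] / [5];  Q = [1, 2, 3] / [4]
  Insert 7 (step 5): P = [2, 6, 7] / [5, 8];  Q = [1, 2, 3] / [4, 5]
  Insert 1 (step 6): P = [1, 6, 7] / [2, 8] / [5];  Q = [1, 2, 3] / [4, 5] / [6]
  Insert 3 (step 7): P = [1, 3, 7] / [2, 6] / [5, 8];  Q = [1, 2, 3] / [4, 5] / [6, 7]
  Insert 4 (step 8): P = [1, 3, 4] / [2, 6, 7] / [5, 8];  Q = [1, 2, 3] / [4, 5, 8] / [6, 7]
Final shape: (3, 3, 2).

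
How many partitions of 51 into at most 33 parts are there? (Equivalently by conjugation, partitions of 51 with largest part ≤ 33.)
p(51, parts ≤ 33) = 238731

Use the recurrence p(n, m) = p(n, m−1) + p(n−m, m): either the largest part is < m (count p(n, m−1)) or the largest part is exactly m (remove one copy of m, count p(n−m, m)). With p(0, ·) = 1 this gives p(51, parts ≤ 33) = 238731. (By conjugating Young diagrams, this also counts partitions of 51 into at most 33 parts.)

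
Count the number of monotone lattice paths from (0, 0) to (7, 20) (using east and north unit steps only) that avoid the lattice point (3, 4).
Number of paths = 718455

Total paths from (0, 0) to (7, 20): C(27, 7) = 888030. Paths through (3, 4): (paths (0, 0) → (3, 4)) × (paths (3, 4) → (7, 20)) = C(7, 3) · C(20, 4) = 35 · 4845 = 169575. Avoidance count = 888030 − 169575 = 718455.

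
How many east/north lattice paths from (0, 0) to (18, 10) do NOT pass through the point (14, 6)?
Number of paths = 10409910

Total paths from (0, 0) to (18, 10): C(28, 18) = 13123110. Paths through (14, 6): (paths (0, 0) → (14, 6)) × (paths (14, 6) → (18, 10)) = C(20, 14) · C(8, 4) = 38760 · 70 = 2713200. Avoidance count = 13123110 − 2713200 = 10409910.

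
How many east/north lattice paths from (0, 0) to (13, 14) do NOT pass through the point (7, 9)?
Number of paths = 14773020

Total paths from (0, 0) to (13, 14): C(27, 13) = 20058300. Paths through (7, 9): (paths (0, 0) → (7, 9)) × (paths (7, 9) → (13, 14)) = C(16, 7) · C(11, 6) = 11440 · 462 = 5285280. Avoidance count = 20058300 − 5285280 = 14773020.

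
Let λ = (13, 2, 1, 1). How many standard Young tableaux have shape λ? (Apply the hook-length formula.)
# SYT of shape (13, 2, 1, 1) = 5355

Hook-length formula: f^λ = n! / Π hook(c), product over all cells c of the Young diagram. For λ = (13, 2, 1, 1), n = 17 boxes. Hook lengths by row (left-to-right, top-to-bottom): [16, 13, 11, 10, 9, 8, 7, 6, 5, 4, 3, 2, 1]; [4, 1]; [2]; [1]. Product of hooks = 66421555200. So f^λ = 17! / 66421555200 = 355687428096000 / 66421555200 = 5355.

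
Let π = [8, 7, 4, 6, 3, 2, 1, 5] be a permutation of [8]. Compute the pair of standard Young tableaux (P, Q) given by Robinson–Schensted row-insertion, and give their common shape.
P = [1, 5] / [2, 6] / [3] / [4] / [7] / [8];  Q = [1, 4] / [2, 8] / [3] / [5] / [6] / [7];  common shape = (2, 2, 1, 1, 1, 1)

Row-insert the values π_1, π_2, … into P one at a time, bumping the leftmost entry strictly greater than the inserted value down to the next row. The recording tableau Q records, in position (i, j), the step at which that cell was added to P.
  Insert 8 (step 1): P = [8];  Q = [1]
  Insert 7 (step 2): P = [7] / [8];  Q = [1] / [2]
  Insert 4 (step 3): P = [4] / [7] / [8];  Q = [1] / [2] / [3]
  Insert 6 (step 4): P = [4, 6] / [7] / [8];  Q = [1, 4] / [2] / [3]
  Insert 3 (step 5): P = [3, 6] / [4] / [7] / [8];  Q = [1, 4] / [2] / [3] / [5]
  Insert 2 (step 6): P = [2, 6] / [3] / [4] / [7] / [8];  Q = [1, 4] / [2] / [3] / [5] / [6]
  Insert 1 (step 7): P = [1, 6] / [2] / [3] / [4] / [7] / [8];  Q = [1, 4] / [2] / [3] / [5] / [6] / [7]
  Insert 5 (step 8): P = [1, 5] / [2, 6] / [3] / [4] / [7] / [8];  Q = [1, 4] / [2, 8] / [3] / [5] / [6] / [7]
Final shape: (2, 2, 1, 1, 1, 1).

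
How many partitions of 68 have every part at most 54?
p(68, parts ≤ 54) = 3087362

Use the recurrence p(n, m) = p(n, m−1) + p(n−m, m): either the largest part is < m (count p(n, m−1)) or the largest part is exactly m (remove one copy of m, count p(n−m, m)). With p(0, ·) = 1 this gives p(68, parts ≤ 54) = 3087362. (By conjugating Young diagrams, this also counts partitions of 68 into at most 54 parts.)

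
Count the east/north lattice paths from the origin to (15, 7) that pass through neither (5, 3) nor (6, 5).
Number of paths = 98318

Inclusion–exclusion. Total paths: C(22, 15) = 170544. Through P₁: C(8, 5)·C(14, 10) = 56056. Through P₂: C(11, 6)·C(11, 9) = 25410. Since P₁ is strictly southwest of P₂, a monotone path through both must visit P₁ then P₂; paths through both = C(8, 5)·C(3, 1)·C(11, 9) = 9240. Avoid both = 170544 − 56056 − 25410 + 9240 = 98318.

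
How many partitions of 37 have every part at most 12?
p(37, parts ≤ 12) = 14552

Use the recurrence p(n, m) = p(n, m−1) + p(n−m, m): either the largest part is < m (count p(n, m−1)) or the largest part is exactly m (remove one copy of m, count p(n−m, m)). With p(0, ·) = 1 this gives p(37, parts ≤ 12) = 14552. (By conjugating Young diagrams, this also counts partitions of 37 into at most 12 parts.)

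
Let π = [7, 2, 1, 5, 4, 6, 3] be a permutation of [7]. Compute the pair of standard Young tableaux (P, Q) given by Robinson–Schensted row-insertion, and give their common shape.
P = [1, 3, 6] / [2, 4] / [5] / [7];  Q = [1, 4, 6] / [2, 5] / [3] / [7];  common shape = (3, 2, 1, 1)

Row-insert the values π_1, π_2, … into P one at a time, bumping the leftmost entry strictly greater than the inserted value down to the next row. The recording tableau Q records, in position (i, j), the step at which that cell was added to P.
  Insert 7 (step 1): P = [7];  Q = [1]
  Insert 2 (step 2): P = [2] / [7];  Q = [1] / [2]
  Insert 1 (step 3): P = [1] / [2] / [7];  Q = [1] / [2] / [3]
  Insert 5 (step 4): P = [1, 5] / [2] / [7];  Q = [1, 4] / [2] / [3]
  Insert 4 (step 5): P = [1, 4] / [2, 5] / [7];  Q = [1, 4] / [2, 5] / [3]
  Insert 6 (step 6): P = [1, 4, 6] / [2, 5] / [7];  Q = [1, 4, 6] / [2, 5] / [3]
  Insert 3 (step 7): P = [1, 3, 6] / [2, 4] / [5] / [7];  Q = [1, 4, 6] / [2, 5] / [3] / [7]
Final shape: (3, 2, 1, 1).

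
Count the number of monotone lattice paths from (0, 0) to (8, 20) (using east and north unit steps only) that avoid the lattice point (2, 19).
Number of paths = 3106635

Total paths from (0, 0) to (8, 20): C(28, 8) = 3108105. Paths through (2, 19): (paths (0, 0) → (2, 19)) × (paths (2, 19) → (8, 20)) = C(21, 2) · C(7, 6) = 210 · 7 = 1470. Avoidance count = 3108105 − 1470 = 3106635.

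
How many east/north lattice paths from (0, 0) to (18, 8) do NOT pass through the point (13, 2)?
Number of paths = 1513765

Total paths from (0, 0) to (18, 8): C(26, 18) = 1562275. Paths through (13, 2): (paths (0, 0) → (13, 2)) × (paths (13, 2) → (18, 8)) = C(15, 13) · C(11, 5) = 105 · 462 = 48510. Avoidance count = 1562275 − 48510 = 1513765.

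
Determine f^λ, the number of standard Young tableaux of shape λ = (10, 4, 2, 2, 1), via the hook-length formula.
# SYT of shape (10, 4, 2, 2, 1) = 8314020

Hook-length formula: f^λ = n! / Π hook(c), product over all cells c of the Young diagram. For λ = (10, 4, 2, 2, 1), n = 19 boxes. Hook lengths by row (left-to-right, top-to-bottom): [14, 12, 9, 8, 6, 5, 4, 3, 2, 1]; [7, 5, 2, 1]; [4, 2]; [3, 1]; [1]. Product of hooks = 14631321600. So f^λ = 19! / 14631321600 = 121645100408832000 / 14631321600 = 8314020.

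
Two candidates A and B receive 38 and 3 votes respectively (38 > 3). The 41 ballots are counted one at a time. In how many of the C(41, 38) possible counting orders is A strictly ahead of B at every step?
Strict-lead orderings = 9100

Total orderings of the 41 votes with 38 for A: C(41, 38) = 10660. By the Bertrand ballot formula (Cycle Lemma / reflection principle), the number of orderings in which A is strictly ahead of B throughout is (p − q)/(p + q) · C(p + q, p) = (38 − 3)/(38 + 3) · 10660 = 9100.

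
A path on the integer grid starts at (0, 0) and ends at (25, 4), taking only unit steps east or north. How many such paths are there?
Number of paths = 23751

A monotone lattice path from (0, 0) to (25, 4) consists of 25 east steps and 4 north steps in some order, so it is determined by which 25 of the 29 steps are east. The count is C(29, 25) = 23751.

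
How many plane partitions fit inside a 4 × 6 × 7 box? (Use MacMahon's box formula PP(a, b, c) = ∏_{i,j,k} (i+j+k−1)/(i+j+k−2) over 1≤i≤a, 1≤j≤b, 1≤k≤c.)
PP(4, 6, 7) = 12544848030

Evaluate the triple product over i = 1..4, j = 1..6, k = 1..7. The factors are (2/1) · (3/2) · (4/3) · (5/4) · (6/5) · (7/6) · (8/7) · (3/2) · … (168 factors total). The numerators and denominators telescope so the product is an integer; carrying out the multiplication exactly gives PP(4, 6, 7) = 12544848030.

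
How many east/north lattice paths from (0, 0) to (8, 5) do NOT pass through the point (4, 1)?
Number of paths = 937

Total paths from (0, 0) to (8, 5): C(13, 8) = 1287. Paths through (4, 1): (paths (0, 0) → (4, 1)) × (paths (4, 1) → (8, 5)) = C(5, 4) · C(8, 4) = 5 · 70 = 350. Avoidance count = 1287 − 350 = 937.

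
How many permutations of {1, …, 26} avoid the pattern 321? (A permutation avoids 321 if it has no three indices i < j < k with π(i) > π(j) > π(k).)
C_26 = 18367353072152

These 321-avoiding permutations are counted by the Catalan number C_n = (1/(n + 1)) · C(2n, n). For n = 26: C_26 = (1/27) · C(52, 26) = 495918532948104/27 = 18367353072152.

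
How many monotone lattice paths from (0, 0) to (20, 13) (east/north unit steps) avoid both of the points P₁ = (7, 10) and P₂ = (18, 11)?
Number of paths = 356092076

Inclusion–exclusion. Total paths: C(33, 20) = 573166440. Through P₁: C(17, 7)·C(16, 13) = 10890880. Through P₂: C(29, 18)·C(4, 2) = 207583740. Since P₁ is strictly southwest of P₂, a monotone path through both must visit P₁ then P₂; paths through both = C(17, 7)·C(12, 11)·C(4, 2) = 1400256. Avoid both = 573166440 − 10890880 − 207583740 + 1400256 = 356092076.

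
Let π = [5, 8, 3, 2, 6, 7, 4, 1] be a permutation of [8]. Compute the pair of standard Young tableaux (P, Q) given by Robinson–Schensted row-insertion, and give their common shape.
P = [1, 4, 7] / [2, 6] / [3, 8] / [5];  Q = [1, 2, 6] / [3, 5] / [4, 7] / [8];  common shape = (3, 2, 2, 1)

Row-insert the values π_1, π_2, … into P one at a time, bumping the leftmost entry strictly greater than the inserted value down to the next row. The recording tableau Q records, in position (i, j), the step at which that cell was added to P.
  Insert 5 (step 1): P = [5];  Q = [1]
  Insert 8 (step 2): P = [5, 8];  Q = [1, 2]
  Insert 3 (step 3): P = [3, 8] / [5];  Q = [1, 2] / [3]
  Insert 2 (step 4): P = [2, 8] / [3] / [5];  Q = [1, 2] / [3] / [4]
  Insert 6 (step 5): P = [2, 6] / [3, 8] / [5];  Q = [1, 2] / [3, 5] / [4]
  Insert 7 (step 6): P = [2, 6, 7] / [3, 8] / [5];  Q = [1, 2, 6] / [3, 5] / [4]
  Insert 4 (step 7): P = [2, 4, 7] / [3, 6] / [5, 8];  Q = [1, 2, 6] / [3, 5] / [4, 7]
  Insert 1 (step 8): P = [1, 4, 7] / [2, 6] / [3, 8] / [5];  Q = [1, 2, 6] / [3, 5] / [4, 7] / [8]
Final shape: (3, 2, 2, 1).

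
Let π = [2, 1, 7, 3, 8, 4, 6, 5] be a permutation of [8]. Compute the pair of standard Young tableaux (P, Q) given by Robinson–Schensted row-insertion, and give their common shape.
P = [1, 3, 4, 5] / [2, 6, 8] / [7];  Q = [1, 3, 5, 7] / [2, 4, 6] / [8];  common shape = (4, 3, 1)

Row-insert the values π_1, π_2, … into P one at a time, bumping the leftmost entry strictly greater than the inserted value down to the next row. The recording tableau Q records, in position (i, j), the step at which that cell was added to P.
  Insert 2 (step 1): P = [2];  Q = [1]
  Insert 1 (step 2): P = [1] / [2];  Q = [1] / [2]
  Insert 7 (step 3): P = [1, 7] / [2];  Q = [1, 3] / [2]
  Insert 3 (step 4): P = [1, 3] / [2, 7];  Q = [1, 3] / [2, 4]
  Insert 8 (step 5): P = [1, 3, 8] / [2, 7];  Q = [1, 3, 5] / [2, 4]
  Insert 4 (step 6): P = [1, 3, 4] / [2, 7, 8];  Q = [1, 3, 5] / [2, 4, 6]
  Insert 6 (step 7): P = [1, 3, 4, 6] / [2, 7, 8];  Q = [1, 3, 5, 7] / [2, 4, 6]
  Insert 5 (step 8): P = [1, 3, 4, 5] / [2, 6, 8] / [7];  Q = [1, 3, 5, 7] / [2, 4, 6] / [8]
Final shape: (4, 3, 1).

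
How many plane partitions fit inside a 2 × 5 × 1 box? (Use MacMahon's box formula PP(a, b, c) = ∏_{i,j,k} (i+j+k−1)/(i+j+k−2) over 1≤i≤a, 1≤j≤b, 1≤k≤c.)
PP(2, 5, 1) = 21

Evaluate the triple product over i = 1..2, j = 1..5, k = 1..1. The factors are (2/1) · (3/2) · (4/3) · (5/4) · (6/5) · (3/2) · (4/3) · (5/4) · … (10 factors total). The numerators and denominators telescope so the product is an integer; carrying out the multiplication exactly gives PP(2, 5, 1) = 21.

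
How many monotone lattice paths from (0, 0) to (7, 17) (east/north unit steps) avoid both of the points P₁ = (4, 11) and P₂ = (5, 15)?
Number of paths = 179370

Inclusion–exclusion. Total paths: C(24, 7) = 346104. Through P₁: C(15, 4)·C(9, 3) = 114660. Through P₂: C(20, 5)·C(4, 2) = 93024. Since P₁ is strictly southwest of P₂, a monotone path through both must visit P₁ then P₂; paths through both = C(15, 4)·C(5, 1)·C(4, 2) = 40950. Avoid both = 346104 − 114660 − 93024 + 40950 = 179370.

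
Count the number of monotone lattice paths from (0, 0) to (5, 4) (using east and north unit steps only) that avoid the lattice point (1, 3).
Number of paths = 106

Total paths from (0, 0) to (5, 4): C(9, 5) = 126. Paths through (1, 3): (paths (0, 0) → (1, 3)) × (paths (1, 3) → (5, 4)) = C(4, 1) · C(5, 4) = 4 · 5 = 20. Avoidance count = 126 − 20 = 106.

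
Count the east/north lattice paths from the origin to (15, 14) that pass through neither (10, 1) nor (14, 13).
Number of paths = 37387952

Inclusion–exclusion. Total paths: C(29, 15) = 77558760. Through P₁: C(11, 10)·C(18, 5) = 94248. Through P₂: C(27, 14)·C(2, 1) = 40116600. Since P₁ is strictly southwest of P₂, a monotone path through both must visit P₁ then P₂; paths through both = C(11, 10)·C(16, 4)·C(2, 1) = 40040. Avoid both = 77558760 − 94248 − 40116600 + 40040 = 37387952.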